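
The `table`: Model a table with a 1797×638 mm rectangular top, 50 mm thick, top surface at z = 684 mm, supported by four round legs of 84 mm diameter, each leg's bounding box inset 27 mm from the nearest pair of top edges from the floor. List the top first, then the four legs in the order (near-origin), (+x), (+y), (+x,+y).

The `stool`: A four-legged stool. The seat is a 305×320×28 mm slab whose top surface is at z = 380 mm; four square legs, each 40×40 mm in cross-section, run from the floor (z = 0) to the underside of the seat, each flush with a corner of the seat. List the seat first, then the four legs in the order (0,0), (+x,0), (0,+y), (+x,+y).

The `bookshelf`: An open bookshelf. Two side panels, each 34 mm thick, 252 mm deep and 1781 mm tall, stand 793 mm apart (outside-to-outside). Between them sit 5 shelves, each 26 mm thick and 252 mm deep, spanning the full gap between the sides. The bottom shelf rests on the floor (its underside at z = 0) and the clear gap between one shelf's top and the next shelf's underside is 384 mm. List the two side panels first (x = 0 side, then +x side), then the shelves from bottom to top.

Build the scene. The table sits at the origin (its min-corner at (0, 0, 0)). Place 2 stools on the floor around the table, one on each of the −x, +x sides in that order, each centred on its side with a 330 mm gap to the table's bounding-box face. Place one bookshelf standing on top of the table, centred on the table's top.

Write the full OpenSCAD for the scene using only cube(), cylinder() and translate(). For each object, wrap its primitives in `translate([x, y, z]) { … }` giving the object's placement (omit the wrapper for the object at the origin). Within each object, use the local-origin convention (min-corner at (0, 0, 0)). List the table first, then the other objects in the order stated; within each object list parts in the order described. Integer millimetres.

translate([0, 0, 634]) cube([1797, 638, 50]);
translate([69, 69, 0]) cylinder(h = 634, r = 42);
translate([1728, 69, 0]) cylinder(h = 634, r = 42);
translate([69, 569, 0]) cylinder(h = 634, r = 42);
translate([1728, 569, 0]) cylinder(h = 634, r = 42);
translate([-635, 159, 0]) {
  translate([0, 0, 352]) cube([305, 320, 28]);
  cube([40, 40, 352]);
  translate([265, 0, 0]) cube([40, 40, 352]);
  translate([0, 280, 0]) cube([40, 40, 352]);
  translate([265, 280, 0]) cube([40, 40, 352]);
}
translate([2127, 159, 0]) {
  translate([0, 0, 352]) cube([305, 320, 28]);
  cube([40, 40, 352]);
  translate([265, 0, 0]) cube([40, 40, 352]);
  translate([0, 280, 0]) cube([40, 40, 352]);
  translate([265, 280, 0]) cube([40, 40, 352]);
}
translate([502, 193, 684]) {
  cube([34, 252, 1781]);
  translate([759, 0, 0]) cube([34, 252, 1781]);
  translate([34, 0, 0]) cube([725, 252, 26]);
  translate([34, 0, 410]) cube([725, 252, 26]);
  translate([34, 0, 820]) cube([725, 252, 26]);
  translate([34, 0, 1230]) cube([725, 252, 26]);
  translate([34, 0, 1640]) cube([725, 252, 26]);
}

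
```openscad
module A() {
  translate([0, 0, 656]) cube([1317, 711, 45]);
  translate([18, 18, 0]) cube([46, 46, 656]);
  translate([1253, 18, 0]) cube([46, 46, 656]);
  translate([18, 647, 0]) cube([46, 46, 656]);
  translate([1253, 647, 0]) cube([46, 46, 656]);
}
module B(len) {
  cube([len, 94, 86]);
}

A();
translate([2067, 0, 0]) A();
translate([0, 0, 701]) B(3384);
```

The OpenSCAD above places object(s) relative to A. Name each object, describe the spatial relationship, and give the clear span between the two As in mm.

A is a table. B is a beam. A beam spans the tops of two tables. The clear span between the two tables is 750 mm.

Second table starts at x = 2067; first ends at x = 1317; clear span = 2067 − 1317 = 750 mm.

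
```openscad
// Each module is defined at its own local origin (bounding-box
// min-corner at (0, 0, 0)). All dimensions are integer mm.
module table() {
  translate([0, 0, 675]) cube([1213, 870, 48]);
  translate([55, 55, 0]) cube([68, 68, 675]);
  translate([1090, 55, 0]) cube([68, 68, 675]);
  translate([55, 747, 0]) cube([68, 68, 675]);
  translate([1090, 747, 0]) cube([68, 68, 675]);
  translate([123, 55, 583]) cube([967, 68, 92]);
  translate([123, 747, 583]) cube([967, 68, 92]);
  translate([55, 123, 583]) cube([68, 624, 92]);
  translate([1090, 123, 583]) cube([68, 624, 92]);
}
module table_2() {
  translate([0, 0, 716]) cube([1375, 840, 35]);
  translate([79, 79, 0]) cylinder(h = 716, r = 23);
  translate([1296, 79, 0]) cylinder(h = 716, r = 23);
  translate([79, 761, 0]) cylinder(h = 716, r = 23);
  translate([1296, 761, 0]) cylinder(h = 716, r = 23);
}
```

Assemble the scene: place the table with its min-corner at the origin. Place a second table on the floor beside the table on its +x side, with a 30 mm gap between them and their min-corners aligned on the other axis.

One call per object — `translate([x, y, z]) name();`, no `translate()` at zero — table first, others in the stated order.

table();
translate([1243, 0, 0]) table_2();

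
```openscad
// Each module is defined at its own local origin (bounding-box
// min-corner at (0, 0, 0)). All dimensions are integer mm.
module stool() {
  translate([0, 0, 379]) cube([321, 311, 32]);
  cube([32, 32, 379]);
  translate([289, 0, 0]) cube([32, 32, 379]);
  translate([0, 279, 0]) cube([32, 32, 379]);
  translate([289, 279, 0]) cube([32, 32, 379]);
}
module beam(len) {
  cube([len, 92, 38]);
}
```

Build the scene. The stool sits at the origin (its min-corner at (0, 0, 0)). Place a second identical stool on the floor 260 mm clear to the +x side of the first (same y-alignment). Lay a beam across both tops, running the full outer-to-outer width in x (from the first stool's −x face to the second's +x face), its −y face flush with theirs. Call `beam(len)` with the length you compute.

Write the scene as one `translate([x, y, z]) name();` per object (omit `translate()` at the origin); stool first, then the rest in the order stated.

stool();
translate([581, 0, 0]) stool();
translate([0, 0, 411]) beam(902);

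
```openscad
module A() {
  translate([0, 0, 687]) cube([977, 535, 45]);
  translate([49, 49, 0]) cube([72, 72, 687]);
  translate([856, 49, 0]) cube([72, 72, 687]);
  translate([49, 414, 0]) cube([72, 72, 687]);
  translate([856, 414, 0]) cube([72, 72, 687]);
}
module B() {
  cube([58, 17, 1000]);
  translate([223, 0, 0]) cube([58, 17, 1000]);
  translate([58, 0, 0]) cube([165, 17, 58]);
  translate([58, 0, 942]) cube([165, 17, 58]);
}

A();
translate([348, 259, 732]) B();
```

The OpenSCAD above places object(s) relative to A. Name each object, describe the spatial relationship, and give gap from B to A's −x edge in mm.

A is a table. B is a picture frame. The picture frame is on top of the table, centred. The gap from the picture frame to the table's −x edge is 348 mm.

The picture frame's min-x is at 348; the table's min-x is 0; gap = 348 mm.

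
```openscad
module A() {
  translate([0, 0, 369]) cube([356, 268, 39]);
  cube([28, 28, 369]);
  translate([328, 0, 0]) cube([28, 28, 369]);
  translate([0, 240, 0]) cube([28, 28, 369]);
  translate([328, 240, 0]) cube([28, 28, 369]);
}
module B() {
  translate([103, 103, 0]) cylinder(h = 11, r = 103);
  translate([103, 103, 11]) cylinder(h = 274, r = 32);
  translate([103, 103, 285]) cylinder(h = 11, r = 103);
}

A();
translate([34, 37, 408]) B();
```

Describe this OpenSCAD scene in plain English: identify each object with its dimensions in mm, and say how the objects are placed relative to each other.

A is a simple wooden stool: a rectangular seat 356 mm (x) by 268 mm (y), 39 mm thick, top face at z = 408 mm, on four square legs, each 28×28 mm in cross-section. The legs rest on z = 0, each flush with a corner of the seat.

B is a spool: two coaxial disc flanges of radius 103 mm and thickness 11 mm, joined by a core cylinder of radius 32 mm and height 274 mm. The lower flange rests on z = 0 and the three cylinders share a vertical axis.

The spool is on top of the stool.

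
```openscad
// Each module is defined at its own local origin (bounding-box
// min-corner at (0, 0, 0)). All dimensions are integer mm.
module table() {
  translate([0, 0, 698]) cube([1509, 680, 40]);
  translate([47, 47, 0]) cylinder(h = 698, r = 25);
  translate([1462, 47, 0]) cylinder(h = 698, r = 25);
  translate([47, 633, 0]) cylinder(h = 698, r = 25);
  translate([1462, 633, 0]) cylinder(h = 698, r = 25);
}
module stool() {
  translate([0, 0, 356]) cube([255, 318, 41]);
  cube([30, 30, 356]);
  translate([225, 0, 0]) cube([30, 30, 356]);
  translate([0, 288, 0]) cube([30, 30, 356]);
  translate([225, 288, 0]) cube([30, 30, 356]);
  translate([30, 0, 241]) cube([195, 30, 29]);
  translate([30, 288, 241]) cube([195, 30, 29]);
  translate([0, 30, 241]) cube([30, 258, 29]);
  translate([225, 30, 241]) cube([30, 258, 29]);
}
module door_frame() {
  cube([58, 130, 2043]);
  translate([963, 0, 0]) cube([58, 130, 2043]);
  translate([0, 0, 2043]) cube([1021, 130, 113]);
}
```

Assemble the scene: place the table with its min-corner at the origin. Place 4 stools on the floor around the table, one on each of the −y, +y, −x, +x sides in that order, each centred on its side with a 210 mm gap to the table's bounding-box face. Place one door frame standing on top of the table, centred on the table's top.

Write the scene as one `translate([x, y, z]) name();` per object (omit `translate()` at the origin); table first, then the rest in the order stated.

table();
translate([627, -528, 0]) stool();
translate([627, 890, 0]) stool();
translate([-465, 181, 0]) stool();
translate([1719, 181, 0]) stool();
translate([244, 275, 738]) door_frame();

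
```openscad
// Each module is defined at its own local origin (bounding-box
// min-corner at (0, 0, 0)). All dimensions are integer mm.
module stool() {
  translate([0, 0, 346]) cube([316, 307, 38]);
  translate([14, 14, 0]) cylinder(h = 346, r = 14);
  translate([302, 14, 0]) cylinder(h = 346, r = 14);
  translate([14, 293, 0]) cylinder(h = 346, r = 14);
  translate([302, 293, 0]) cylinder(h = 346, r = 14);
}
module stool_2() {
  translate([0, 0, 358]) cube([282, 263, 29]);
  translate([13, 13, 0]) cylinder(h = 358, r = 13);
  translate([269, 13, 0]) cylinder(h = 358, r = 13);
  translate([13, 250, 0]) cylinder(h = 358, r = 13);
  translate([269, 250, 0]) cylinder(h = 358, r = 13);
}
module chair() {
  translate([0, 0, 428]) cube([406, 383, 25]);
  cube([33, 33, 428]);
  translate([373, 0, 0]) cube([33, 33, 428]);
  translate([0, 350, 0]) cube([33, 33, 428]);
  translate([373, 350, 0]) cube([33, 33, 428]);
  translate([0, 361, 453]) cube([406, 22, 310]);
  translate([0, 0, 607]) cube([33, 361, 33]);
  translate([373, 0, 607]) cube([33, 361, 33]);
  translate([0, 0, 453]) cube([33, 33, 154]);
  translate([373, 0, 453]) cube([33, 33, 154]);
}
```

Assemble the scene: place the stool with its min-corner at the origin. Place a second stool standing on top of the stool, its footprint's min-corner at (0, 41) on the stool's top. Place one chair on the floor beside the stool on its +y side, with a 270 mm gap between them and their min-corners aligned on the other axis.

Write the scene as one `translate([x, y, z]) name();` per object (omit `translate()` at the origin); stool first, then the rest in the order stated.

stool();
translate([0, 41, 384]) stool_2();
translate([0, 577, 0]) chair();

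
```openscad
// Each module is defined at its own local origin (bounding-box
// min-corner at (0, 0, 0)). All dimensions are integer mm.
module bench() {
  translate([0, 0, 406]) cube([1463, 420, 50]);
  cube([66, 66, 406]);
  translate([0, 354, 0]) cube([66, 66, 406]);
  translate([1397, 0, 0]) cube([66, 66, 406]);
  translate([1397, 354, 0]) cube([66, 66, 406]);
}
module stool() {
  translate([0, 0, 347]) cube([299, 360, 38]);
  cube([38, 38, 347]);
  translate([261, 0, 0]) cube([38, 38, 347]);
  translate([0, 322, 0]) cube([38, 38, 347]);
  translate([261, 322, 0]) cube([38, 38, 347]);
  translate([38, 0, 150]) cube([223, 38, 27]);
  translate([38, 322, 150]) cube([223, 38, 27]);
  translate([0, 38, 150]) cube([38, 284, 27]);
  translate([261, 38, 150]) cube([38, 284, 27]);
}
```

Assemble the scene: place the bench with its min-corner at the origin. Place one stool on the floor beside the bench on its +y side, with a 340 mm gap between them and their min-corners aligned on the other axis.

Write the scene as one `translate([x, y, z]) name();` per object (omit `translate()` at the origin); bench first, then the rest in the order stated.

bench();
translate([0, 760, 0]) stool();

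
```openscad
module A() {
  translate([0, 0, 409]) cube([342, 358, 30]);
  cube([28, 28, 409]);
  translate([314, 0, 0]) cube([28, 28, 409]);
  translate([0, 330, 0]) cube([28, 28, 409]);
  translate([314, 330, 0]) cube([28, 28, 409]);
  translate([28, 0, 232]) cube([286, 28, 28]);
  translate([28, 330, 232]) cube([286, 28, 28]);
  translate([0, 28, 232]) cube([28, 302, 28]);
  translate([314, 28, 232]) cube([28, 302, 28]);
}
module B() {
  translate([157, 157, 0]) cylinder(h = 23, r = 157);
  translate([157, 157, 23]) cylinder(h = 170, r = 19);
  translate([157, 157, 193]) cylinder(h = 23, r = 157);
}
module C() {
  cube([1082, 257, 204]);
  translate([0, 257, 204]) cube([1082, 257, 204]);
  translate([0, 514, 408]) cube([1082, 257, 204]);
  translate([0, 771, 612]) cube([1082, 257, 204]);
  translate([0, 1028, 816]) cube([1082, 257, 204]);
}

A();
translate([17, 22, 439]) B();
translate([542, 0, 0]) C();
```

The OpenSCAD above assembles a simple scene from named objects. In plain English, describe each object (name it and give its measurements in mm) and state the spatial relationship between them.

A is a four-legged stool. The seat is 342×358 mm, 30 mm thick, top at z = 439 mm. It stands on four square legs, each 28×28 mm in cross-section, from z = 0 to the seat underside, each flush with a corner of the seat. Four stretchers, 28 mm wide and 28 mm tall, connect adjacent legs with their undersides at z = 232 mm, each running between the inner faces of the legs it joins and aligned with the legs' outer faces on the other axis.

B is a spool: two coaxial disc flanges of radius 157 mm and thickness 23 mm, joined by a core cylinder of radius 19 mm and height 170 mm. The lower flange rests on z = 0 and the three cylinders share a vertical axis.

C is a straight staircase of 5 solid steps. Each step is 1082 mm wide (x), 257 mm deep (y, the going) and 204 mm tall (the rise). The first step rests on the floor; each subsequent step sits one going further in +y and one rise higher in +z, directly behind and above the previous step with no overlap.

The spool is on top of the stool. The staircase is on the floor beside the stool on its +x side.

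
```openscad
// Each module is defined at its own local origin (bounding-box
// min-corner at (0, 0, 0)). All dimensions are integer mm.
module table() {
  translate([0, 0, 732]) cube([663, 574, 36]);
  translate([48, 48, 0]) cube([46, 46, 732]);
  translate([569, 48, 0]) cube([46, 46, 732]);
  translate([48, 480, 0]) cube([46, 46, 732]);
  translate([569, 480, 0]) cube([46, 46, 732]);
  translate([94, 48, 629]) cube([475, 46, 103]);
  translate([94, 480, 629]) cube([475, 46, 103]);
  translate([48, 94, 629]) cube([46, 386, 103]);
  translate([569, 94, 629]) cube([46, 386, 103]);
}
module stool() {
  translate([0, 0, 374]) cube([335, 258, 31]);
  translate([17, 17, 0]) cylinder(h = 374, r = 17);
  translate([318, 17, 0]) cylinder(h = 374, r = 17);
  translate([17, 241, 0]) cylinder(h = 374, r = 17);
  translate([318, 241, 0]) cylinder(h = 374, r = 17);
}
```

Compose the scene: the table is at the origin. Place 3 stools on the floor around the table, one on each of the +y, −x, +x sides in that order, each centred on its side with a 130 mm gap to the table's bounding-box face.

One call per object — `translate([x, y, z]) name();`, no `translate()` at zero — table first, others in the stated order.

table();
translate([164, 704, 0]) stool();
translate([-465, 158, 0]) stool();
translate([793, 158, 0]) stool();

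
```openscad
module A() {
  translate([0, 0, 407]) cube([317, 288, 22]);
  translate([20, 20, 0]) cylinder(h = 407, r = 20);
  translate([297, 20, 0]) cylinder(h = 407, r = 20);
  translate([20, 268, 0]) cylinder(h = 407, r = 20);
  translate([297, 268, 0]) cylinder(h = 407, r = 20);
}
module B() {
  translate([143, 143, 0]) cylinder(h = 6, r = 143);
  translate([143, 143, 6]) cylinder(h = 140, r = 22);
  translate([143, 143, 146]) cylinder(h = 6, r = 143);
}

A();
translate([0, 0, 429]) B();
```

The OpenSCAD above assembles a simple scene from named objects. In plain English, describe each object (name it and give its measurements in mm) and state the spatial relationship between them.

A is a four-legged stool. The seat is 317×288 mm, 22 mm thick, top at z = 429 mm. It stands on four round legs, each 40 mm in diameter, from z = 0 to the seat underside, each leg's axis is inset half a diameter from the nearest pair of seat edges (so the leg's bounding box is flush with the corner).

B is a spool: two coaxial disc flanges of radius 143 mm and thickness 6 mm, joined by a core cylinder of radius 22 mm and height 140 mm. The lower flange rests on z = 0 and the three cylinders share a vertical axis.

The spool is on top of the stool.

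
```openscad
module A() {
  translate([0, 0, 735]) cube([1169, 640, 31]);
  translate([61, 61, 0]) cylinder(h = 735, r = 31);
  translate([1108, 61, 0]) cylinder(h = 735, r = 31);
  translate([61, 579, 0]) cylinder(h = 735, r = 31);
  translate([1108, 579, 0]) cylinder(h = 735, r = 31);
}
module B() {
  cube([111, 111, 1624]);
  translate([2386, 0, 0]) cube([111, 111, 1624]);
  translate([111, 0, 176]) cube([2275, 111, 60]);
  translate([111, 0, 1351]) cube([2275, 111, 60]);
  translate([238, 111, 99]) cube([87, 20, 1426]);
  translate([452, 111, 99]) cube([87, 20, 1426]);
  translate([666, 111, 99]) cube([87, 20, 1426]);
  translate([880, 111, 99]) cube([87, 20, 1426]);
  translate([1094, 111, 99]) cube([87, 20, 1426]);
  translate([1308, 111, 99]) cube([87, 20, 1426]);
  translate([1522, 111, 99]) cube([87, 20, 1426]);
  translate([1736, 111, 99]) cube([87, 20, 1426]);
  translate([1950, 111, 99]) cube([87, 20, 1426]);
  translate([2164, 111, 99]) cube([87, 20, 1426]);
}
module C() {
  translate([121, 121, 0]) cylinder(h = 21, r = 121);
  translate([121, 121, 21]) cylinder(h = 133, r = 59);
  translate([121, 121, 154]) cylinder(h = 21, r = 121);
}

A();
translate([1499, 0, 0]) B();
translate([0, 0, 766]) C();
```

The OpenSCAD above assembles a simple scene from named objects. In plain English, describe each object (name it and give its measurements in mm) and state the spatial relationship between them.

A is a table with a 1169×640 mm rectangular top, 31 mm thick, top surface at z = 766 mm, supported by four round legs of 62 mm diameter, each leg's bounding box inset 30 mm from the nearest pair of top edges, running from the floor.

B is a fence section. Two 111×111 mm posts, 1624 mm tall, stand on the floor with a clear span of 2275 mm between their inner faces. Two horizontal rails of 111×60 mm section span the gap between the posts with their undersides at z = 176 mm and z = 1351 mm, flush with the posts' −y face. 10 pickets, each 87 mm wide, 20 mm thick and 1426 mm tall, are fixed to the +y face of the rails with their bottoms at z = 99 mm, evenly spaced across the span with equal gaps (rounded down to the nearest mm) at the −x end and between each pair — any rounding remainder accumulates at the +x end.

C is a spool: two coaxial disc flanges of radius 121 mm and thickness 21 mm, joined by a core cylinder of radius 59 mm and height 133 mm. The lower flange rests on z = 0 and the three cylinders share a vertical axis.

The fence section is on the floor beside the table on its +x side. The spool is on top of the table.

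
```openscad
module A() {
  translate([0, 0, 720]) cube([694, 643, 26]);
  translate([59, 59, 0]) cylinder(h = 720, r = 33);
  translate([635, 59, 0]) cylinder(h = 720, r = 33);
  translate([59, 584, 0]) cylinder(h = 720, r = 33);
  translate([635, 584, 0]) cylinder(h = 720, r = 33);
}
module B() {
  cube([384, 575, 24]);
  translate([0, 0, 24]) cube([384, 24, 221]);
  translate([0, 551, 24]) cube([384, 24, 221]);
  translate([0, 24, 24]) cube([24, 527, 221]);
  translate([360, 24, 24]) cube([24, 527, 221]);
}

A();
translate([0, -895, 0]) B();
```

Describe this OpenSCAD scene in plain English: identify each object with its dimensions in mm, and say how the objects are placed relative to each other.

A is a rectangular dining table. The top is 694×643×26 mm with its upper surface at z = 746 mm. It stands on four round legs of 66 mm diameter, each leg's bounding box inset 26 mm from the nearest pair of top edges, running from the floor to the underside of the top.

B is an open-topped rectangular box: outside dimensions 384×575×245 mm, with a uniform wall and base thickness of 24 mm. The base is a full 384×575 slab on the floor; four walls sit on top of the base. The front and back walls (the −y and +y sides) span the full width; the two side walls fit between them.

The open box is on the floor beside the table on its −y side.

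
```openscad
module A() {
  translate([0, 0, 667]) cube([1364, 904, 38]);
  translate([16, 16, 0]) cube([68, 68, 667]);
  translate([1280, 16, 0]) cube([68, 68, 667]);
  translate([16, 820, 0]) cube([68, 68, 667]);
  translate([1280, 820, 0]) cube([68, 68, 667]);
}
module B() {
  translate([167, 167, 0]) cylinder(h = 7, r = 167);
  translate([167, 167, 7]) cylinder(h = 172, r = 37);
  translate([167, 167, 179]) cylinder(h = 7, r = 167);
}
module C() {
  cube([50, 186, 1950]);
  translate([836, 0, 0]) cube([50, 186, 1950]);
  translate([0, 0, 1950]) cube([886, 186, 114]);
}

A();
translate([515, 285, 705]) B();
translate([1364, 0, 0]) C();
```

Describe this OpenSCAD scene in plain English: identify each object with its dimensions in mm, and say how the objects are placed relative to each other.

A is a table: top 1364 mm (x) × 904 mm (y), 38 mm thick, upper face at z = 705 mm, on four 68×68 mm square legs, each inset 16 mm from the nearest pair of top edges, running from z = 0 to the bottom of the top.

B is a spool: two coaxial disc flanges of radius 167 mm and thickness 7 mm, joined by a core cylinder of radius 37 mm and height 172 mm. The lower flange rests on z = 0 and the three cylinders share a vertical axis.

C is a rectangular door frame: two vertical jambs of 50×186 mm section, 1950 mm tall, with a clear opening 786 mm wide between their inner faces. A header 114 mm tall and 186 mm deep lies on top of the jambs and spans the full outside width.

The spool is on top of the table, centred. The door frame is against the table's +x side, with their −y faces flush.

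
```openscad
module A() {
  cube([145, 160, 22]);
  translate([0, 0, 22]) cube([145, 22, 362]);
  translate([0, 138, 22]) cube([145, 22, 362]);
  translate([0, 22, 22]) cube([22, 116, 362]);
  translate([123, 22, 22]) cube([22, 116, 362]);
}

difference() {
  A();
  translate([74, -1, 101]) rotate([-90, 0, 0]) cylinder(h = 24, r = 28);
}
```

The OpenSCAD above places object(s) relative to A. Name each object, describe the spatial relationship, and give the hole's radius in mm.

The subtracted cylinder has r = 28 mm.

A is an open box. The open box has a circular hole through its front wall. The hole's radius is 28 mm.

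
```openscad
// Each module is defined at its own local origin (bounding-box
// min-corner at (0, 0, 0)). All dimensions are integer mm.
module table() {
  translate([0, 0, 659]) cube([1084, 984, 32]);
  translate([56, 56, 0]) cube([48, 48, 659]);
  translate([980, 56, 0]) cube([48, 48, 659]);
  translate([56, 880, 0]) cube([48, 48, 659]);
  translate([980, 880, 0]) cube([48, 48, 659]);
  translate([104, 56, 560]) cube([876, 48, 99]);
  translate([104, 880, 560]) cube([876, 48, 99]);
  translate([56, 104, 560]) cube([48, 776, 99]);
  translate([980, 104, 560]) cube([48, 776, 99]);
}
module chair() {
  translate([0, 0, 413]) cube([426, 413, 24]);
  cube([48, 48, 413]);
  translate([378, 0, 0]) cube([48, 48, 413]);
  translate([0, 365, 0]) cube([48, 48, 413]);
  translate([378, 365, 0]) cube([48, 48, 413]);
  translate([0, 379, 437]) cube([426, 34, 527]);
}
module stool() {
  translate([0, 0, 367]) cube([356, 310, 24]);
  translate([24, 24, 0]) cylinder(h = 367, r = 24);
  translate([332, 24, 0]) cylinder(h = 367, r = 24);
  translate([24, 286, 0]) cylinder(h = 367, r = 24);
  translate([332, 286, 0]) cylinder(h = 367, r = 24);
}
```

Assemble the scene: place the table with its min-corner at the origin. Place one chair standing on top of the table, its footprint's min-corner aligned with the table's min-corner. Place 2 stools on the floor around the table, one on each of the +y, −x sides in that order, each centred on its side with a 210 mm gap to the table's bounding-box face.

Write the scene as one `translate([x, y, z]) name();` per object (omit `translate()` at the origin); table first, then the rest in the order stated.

table();
translate([0, 0, 691]) chair();
translate([364, 1194, 0]) stool();
translate([-566, 337, 0]) stool();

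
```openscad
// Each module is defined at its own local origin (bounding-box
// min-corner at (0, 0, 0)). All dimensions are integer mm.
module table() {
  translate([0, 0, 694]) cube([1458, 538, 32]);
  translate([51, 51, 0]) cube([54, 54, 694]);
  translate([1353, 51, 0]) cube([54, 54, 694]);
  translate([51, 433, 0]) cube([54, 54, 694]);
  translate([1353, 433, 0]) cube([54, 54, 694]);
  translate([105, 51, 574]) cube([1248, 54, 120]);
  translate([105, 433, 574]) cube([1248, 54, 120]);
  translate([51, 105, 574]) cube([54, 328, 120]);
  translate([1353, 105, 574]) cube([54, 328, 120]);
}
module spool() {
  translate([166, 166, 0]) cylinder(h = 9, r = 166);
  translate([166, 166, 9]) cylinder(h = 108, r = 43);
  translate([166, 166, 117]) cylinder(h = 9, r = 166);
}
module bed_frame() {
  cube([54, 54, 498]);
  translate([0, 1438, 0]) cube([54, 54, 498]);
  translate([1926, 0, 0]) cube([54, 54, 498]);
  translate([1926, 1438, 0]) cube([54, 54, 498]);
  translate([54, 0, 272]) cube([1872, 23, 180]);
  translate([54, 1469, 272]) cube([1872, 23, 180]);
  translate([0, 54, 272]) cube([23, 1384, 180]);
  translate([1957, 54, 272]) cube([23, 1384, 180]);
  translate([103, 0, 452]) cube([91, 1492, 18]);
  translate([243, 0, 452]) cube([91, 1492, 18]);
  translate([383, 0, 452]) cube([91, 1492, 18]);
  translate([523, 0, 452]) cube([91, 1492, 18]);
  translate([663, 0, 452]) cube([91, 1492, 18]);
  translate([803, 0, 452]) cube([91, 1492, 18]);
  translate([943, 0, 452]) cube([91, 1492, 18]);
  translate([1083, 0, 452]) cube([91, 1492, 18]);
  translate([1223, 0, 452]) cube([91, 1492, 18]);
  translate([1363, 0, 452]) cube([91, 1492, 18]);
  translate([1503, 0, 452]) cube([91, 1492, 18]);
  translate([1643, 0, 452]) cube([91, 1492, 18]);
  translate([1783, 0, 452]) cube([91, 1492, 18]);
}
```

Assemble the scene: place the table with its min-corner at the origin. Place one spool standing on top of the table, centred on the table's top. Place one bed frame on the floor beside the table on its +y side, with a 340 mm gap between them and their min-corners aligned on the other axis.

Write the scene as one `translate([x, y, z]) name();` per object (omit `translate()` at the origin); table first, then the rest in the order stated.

table();
translate([563, 103, 726]) spool();
translate([0, 878, 0]) bed_frame();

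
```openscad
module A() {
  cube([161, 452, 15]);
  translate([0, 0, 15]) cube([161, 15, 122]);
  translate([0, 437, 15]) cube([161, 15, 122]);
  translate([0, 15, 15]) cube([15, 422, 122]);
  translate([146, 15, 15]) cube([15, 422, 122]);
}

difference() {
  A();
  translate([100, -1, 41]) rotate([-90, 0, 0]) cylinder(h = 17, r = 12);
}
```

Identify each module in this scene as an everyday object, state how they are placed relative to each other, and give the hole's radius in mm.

The subtracted cylinder has r = 12 mm.

A is an open box. The open box has a circular hole through its front wall. The hole's radius is 12 mm.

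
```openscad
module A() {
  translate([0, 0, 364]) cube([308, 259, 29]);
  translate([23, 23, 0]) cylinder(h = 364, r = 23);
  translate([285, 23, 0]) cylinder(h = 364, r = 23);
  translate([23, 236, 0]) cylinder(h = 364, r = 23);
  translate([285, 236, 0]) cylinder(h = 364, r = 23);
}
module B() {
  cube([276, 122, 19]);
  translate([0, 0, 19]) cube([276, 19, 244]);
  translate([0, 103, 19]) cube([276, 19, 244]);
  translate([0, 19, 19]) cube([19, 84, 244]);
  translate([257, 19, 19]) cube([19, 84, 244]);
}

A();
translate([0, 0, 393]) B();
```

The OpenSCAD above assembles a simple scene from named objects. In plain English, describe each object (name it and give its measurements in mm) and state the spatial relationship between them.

A is a four-legged stool. The seat is a 308×259×29 mm slab whose top surface is at z = 393 mm; four round legs, each 46 mm in diameter, run from the floor (z = 0) to the underside of the seat, each leg's axis is inset half a diameter from the nearest pair of seat edges (so the leg's bounding box is flush with the corner).

B is an open-topped rectangular box: outside dimensions 276×122×263 mm, with a uniform wall and base thickness of 19 mm. The base is a full 276×122 slab on the floor; four walls sit on top of the base. The front and back walls (the −y and +y sides) span the full width; the two side walls fit between them.

The open box is on top of the stool.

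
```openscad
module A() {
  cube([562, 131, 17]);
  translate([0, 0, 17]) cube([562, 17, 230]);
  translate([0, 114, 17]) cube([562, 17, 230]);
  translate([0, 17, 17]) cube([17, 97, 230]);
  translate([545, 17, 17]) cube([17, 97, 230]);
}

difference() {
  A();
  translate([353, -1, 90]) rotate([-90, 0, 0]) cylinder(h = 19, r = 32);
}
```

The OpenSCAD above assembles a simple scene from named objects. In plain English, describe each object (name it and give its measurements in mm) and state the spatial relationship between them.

A is an open storage box with external size 562×131×247 mm and wall thickness 17 mm (the base is also 17 mm thick). The base covers the whole footprint; the four walls stand on the base, with the y-facing walls full-width and the x-facing walls fitting between their inner faces.

The open box has a circular hole of radius 32 mm through its front wall, centred at (x = 353, z = 90).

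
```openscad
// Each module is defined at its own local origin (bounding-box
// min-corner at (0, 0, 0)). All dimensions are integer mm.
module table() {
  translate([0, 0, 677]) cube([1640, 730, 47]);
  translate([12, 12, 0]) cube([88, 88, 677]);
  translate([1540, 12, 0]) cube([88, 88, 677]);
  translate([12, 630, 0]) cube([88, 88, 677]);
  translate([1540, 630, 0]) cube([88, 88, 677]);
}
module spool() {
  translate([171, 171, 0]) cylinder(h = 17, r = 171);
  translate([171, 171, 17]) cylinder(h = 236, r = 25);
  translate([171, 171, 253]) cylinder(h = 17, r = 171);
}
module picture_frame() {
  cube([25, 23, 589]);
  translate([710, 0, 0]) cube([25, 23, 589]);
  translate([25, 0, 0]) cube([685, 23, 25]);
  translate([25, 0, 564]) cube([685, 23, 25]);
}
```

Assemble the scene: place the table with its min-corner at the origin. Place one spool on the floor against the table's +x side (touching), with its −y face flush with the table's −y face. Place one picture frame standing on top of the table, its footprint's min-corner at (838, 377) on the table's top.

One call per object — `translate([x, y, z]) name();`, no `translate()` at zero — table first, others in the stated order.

table();
translate([1640, 0, 0]) spool();
translate([838, 377, 724]) picture_frame();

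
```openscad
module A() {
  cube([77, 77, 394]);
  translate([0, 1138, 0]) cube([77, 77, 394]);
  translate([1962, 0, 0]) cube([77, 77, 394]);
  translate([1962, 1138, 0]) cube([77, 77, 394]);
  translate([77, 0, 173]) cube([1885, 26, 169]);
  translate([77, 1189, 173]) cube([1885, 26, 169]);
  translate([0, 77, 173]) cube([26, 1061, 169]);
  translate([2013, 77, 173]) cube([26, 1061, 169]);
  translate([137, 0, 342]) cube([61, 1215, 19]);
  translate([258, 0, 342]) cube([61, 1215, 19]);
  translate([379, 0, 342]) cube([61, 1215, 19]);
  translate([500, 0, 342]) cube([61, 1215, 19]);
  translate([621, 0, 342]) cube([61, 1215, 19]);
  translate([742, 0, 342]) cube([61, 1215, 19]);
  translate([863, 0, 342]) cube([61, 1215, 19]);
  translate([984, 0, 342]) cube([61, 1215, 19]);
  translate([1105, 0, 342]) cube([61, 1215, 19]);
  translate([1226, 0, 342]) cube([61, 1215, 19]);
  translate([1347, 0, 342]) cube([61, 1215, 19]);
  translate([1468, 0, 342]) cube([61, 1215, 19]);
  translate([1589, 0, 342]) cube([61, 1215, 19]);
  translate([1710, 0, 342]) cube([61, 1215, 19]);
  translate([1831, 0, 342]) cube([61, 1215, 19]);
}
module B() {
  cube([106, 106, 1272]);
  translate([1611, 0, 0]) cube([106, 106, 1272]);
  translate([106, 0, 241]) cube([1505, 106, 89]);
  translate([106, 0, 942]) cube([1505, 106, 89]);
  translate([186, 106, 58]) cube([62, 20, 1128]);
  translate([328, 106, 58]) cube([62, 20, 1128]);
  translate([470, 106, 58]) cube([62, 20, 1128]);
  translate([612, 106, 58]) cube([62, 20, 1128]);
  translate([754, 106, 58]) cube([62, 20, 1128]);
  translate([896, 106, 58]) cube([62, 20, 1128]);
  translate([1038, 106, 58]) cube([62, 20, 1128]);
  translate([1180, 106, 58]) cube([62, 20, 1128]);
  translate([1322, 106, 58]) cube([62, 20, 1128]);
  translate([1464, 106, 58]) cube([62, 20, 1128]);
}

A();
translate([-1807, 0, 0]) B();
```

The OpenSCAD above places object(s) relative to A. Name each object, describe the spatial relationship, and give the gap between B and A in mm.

The fence section's nearest face is 90 mm from the bed frame's −x face.

A is a bed frame. B is a fence section. The fence section is on the floor beside the bed frame on its −x side. The gap between the fence section and the bed frame is 90 mm.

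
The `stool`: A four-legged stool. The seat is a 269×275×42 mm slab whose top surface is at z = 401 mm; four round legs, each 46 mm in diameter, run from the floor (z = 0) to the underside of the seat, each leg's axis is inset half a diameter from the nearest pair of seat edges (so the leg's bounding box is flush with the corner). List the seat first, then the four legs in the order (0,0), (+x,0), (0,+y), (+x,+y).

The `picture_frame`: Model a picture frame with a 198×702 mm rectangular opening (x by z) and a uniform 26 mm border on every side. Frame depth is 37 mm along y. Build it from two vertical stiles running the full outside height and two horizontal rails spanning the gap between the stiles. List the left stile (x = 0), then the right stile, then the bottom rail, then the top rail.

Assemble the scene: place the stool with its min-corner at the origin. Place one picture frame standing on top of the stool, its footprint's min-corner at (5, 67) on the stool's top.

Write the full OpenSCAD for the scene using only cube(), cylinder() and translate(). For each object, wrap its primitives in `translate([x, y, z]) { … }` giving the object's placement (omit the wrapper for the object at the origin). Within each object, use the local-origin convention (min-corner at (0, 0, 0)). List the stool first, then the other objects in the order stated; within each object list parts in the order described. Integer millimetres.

translate([0, 0, 359]) cube([269, 275, 42]);
translate([23, 23, 0]) cylinder(h = 359, r = 23);
translate([246, 23, 0]) cylinder(h = 359, r = 23);
translate([23, 252, 0]) cylinder(h = 359, r = 23);
translate([246, 252, 0]) cylinder(h = 359, r = 23);
translate([5, 67, 401]) {
  cube([26, 37, 754]);
  translate([224, 0, 0]) cube([26, 37, 754]);
  translate([26, 0, 0]) cube([198, 37, 26]);
  translate([26, 0, 728]) cube([198, 37, 26]);
}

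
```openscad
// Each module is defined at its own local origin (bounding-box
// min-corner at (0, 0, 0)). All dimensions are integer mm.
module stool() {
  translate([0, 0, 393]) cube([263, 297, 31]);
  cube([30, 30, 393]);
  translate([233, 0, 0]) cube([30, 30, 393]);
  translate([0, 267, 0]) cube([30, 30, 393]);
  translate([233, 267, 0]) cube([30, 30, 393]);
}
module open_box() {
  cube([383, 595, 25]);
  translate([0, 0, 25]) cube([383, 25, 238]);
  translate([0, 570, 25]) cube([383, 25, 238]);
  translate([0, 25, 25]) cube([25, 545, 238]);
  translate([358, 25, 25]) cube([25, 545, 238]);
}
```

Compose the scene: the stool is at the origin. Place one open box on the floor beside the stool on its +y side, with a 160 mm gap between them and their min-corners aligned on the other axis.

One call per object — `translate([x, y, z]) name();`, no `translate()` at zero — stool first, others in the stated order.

stool();
translate([0, 457, 0]) open_box();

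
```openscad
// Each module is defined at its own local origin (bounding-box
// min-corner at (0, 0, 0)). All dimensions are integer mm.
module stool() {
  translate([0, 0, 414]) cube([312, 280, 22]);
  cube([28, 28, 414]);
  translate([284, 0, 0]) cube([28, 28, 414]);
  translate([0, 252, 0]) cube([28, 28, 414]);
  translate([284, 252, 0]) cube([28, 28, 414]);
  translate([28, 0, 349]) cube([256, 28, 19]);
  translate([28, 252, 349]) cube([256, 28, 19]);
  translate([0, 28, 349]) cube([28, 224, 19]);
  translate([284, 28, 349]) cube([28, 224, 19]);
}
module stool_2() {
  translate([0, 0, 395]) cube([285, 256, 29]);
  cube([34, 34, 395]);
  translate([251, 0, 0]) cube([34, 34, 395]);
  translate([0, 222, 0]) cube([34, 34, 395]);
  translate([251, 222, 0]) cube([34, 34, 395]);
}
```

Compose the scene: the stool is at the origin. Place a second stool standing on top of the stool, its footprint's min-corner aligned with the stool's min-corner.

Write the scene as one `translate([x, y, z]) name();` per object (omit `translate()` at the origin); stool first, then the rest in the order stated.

stool();
translate([0, 0, 436]) stool_2();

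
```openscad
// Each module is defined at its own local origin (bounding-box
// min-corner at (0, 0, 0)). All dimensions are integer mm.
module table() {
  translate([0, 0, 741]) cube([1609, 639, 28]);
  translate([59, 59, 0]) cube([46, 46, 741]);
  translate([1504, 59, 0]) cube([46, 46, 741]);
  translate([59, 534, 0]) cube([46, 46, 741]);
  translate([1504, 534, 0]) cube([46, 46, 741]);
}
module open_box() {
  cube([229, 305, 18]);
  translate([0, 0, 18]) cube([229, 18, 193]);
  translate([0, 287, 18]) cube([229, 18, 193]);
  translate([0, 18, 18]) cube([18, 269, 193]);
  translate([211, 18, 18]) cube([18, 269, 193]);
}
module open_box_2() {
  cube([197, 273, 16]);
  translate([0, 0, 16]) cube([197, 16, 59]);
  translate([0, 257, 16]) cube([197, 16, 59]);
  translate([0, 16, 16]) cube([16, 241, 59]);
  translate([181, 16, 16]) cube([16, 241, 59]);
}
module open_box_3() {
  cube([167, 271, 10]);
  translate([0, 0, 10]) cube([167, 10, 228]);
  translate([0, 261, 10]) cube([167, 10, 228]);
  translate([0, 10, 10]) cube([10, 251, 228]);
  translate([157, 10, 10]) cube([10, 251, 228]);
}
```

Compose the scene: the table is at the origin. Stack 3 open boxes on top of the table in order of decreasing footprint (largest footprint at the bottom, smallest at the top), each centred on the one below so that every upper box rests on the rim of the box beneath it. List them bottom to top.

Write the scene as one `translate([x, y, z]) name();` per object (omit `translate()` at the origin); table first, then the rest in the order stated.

table();
translate([690, 167, 769]) open_box();
translate([706, 183, 980]) open_box_2();
translate([721, 184, 1055]) open_box_3();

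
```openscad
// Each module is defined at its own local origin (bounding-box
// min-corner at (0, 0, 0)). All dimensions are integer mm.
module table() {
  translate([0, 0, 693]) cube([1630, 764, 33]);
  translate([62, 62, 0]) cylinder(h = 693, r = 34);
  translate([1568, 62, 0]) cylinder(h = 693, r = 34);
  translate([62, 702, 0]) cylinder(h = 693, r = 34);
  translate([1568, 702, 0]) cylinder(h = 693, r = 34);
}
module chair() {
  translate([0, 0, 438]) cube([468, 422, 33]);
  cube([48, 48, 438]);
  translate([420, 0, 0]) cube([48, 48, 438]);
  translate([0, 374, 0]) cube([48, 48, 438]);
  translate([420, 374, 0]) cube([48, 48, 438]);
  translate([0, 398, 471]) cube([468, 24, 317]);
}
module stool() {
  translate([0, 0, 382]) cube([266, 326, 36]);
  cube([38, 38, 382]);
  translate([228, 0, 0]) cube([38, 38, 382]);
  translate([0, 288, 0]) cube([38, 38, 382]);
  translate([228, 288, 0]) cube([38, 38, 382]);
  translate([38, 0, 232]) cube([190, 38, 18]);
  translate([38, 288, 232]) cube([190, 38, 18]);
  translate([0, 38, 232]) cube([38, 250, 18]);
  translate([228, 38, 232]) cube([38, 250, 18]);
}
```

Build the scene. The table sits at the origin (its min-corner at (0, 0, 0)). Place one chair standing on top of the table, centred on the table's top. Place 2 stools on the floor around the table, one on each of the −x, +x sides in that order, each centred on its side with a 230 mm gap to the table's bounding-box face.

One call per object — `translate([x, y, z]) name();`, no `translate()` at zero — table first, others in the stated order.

table();
translate([581, 171, 726]) chair();
translate([-496, 219, 0]) stool();
translate([1860, 219, 0]) stool();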